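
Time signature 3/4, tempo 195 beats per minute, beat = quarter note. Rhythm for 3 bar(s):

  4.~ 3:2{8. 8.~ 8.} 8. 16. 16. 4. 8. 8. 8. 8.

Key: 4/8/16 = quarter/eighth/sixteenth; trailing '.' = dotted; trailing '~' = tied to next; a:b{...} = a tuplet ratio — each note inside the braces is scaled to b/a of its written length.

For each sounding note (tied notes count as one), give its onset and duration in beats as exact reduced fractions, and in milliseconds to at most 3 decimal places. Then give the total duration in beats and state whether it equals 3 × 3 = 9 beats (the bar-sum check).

1) 0.0ms=0b +615.385ms=2b
2) 615.385ms=2b +307.692ms=1b
3) 923.077ms=3b +230.769ms=3/4b
4) 1153.846ms=15/4b +115.385ms=3/8b
5) 1269.231ms=33/8b +115.385ms=3/8b
6) 1384.615ms=9/2b +461.538ms=3/2b
7) 1846.154ms=6b +230.769ms=3/4b
8) 2076.923ms=27/4b +230.769ms=3/4b
9) 2307.692ms=15/2b +230.769ms=3/4b
10) 2538.462ms=33/4b +230.769ms=3/4b
Σ=9b of 9 (195bpm 3/4) — PASS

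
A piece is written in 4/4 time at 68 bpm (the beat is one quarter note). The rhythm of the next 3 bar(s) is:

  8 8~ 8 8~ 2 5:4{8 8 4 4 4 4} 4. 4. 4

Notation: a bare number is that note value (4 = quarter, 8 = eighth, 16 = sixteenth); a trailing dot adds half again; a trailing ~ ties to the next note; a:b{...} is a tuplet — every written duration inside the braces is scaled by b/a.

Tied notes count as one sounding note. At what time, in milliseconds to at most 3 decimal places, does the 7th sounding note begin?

1. 0.0ms @ 0 + 441.176ms (1/2)
2. 441.176ms @ 1/2 + 882.353ms (1)
3. 1323.529ms @ 3/2 + 2205.882ms (5/2)
4. 3529.412ms @ 4 + 352.941ms (2/5)
5. 3882.353ms @ 22/5 + 352.941ms (2/5)
6. 4235.294ms @ 24/5 + 705.882ms (4/5)
7. 4941.176ms @ 28/5 + 705.882ms (4/5)
8. 5647.059ms @ 32/5 + 705.882ms (4/5)
9. 6352.941ms @ 36/5 + 705.882ms (4/5)
10. 7058.824ms @ 8 + 1323.529ms (3/2)
11. 8382.353ms @ 19/2 + 1323.529ms (3/2)
12. 9705.882ms @ 11 + 882.353ms (1)

note 7 onset = 28/5b = 4941.176ms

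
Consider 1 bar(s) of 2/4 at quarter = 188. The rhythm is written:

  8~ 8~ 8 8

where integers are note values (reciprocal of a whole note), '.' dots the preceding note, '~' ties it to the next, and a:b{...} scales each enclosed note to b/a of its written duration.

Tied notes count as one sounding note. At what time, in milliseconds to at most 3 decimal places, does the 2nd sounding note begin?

note 2 onset = 3/2b = 478.723ms

1. 0.0ms @ 0 + 478.723ms (3/2)
2. 478.723ms @ 3/2 + 159.574ms (1/2)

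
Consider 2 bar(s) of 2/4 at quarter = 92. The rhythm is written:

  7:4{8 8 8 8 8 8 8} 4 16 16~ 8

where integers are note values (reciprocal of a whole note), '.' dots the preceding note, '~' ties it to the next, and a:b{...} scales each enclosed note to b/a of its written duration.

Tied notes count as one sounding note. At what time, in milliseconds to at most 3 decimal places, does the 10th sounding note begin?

note 10 onset = 13/4b = 2119.565ms

1. 0.0ms @ 0 + 186.335ms (2/7)
2. 186.335ms @ 2/7 + 186.335ms (2/7)
3. 372.671ms @ 4/7 + 186.335ms (2/7)
4. 559.006ms @ 6/7 + 186.335ms (2/7)
5. 745.342ms @ 8/7 + 186.335ms (2/7)
6. 931.677ms @ 10/7 + 186.335ms (2/7)
7. 1118.012ms @ 12/7 + 186.335ms (2/7)
8. 1304.348ms @ 2 + 652.174ms (1)
9. 1956.522ms @ 3 + 163.043ms (1/4)
10. 2119.565ms @ 13/4 + 489.13ms (3/4)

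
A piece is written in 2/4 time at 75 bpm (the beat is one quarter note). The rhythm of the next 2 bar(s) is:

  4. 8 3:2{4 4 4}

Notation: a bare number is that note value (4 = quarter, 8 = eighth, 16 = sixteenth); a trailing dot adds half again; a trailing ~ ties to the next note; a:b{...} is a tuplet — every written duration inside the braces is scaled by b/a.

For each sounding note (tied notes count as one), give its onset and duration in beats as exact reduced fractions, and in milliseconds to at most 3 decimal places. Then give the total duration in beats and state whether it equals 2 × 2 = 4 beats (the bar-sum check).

1) 0.0ms=0b +1200.0ms=3/2b
2) 1200.0ms=3/2b +400.0ms=1/2b
3) 1600.0ms=2b +533.333ms=2/3b
4) 2133.333ms=8/3b +533.333ms=2/3b
5) 2666.667ms=10/3b +533.333ms=2/3b
Σ=4b of 4 (75bpm 2/4) — PASS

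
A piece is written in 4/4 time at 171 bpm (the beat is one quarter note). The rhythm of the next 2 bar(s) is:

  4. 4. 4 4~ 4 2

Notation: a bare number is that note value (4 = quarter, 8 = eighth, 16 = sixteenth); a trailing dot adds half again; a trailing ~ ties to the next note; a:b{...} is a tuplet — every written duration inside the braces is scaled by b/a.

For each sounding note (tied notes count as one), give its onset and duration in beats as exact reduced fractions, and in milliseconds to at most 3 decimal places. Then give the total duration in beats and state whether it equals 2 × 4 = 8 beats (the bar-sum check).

1) 0.0ms=0b +526.316ms=3/2b
2) 526.316ms=3/2b +526.316ms=3/2b
3) 1052.632ms=3b +350.877ms=1b
4) 1403.509ms=4b +701.754ms=2b
5) 2105.263ms=6b +701.754ms=2b
Σ=8b of 8 (171bpm 4/4) — PASS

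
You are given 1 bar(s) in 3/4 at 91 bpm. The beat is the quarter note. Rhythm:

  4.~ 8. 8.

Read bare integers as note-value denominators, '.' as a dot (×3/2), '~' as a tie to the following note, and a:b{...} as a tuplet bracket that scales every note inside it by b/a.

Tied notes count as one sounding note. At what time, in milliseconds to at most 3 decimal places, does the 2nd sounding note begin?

1. 0.0ms @ 0 + 1483.516ms (9/4)
2. 1483.516ms @ 9/4 + 494.505ms (3/4)

note 2 onset = 9/4b = 1483.516ms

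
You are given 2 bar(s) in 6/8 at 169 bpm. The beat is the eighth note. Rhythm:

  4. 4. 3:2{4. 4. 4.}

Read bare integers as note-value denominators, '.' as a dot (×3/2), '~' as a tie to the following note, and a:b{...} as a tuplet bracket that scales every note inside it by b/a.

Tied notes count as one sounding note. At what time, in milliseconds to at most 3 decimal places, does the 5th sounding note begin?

1. 0.0ms @ 0 + 1065.089ms (3)
2. 1065.089ms @ 3 + 1065.089ms (3)
3. 2130.178ms @ 6 + 710.059ms (2)
4. 2840.237ms @ 8 + 710.059ms (2)
5. 3550.296ms @ 10 + 710.059ms (2)

note 5 onset = 10b = 3550.296ms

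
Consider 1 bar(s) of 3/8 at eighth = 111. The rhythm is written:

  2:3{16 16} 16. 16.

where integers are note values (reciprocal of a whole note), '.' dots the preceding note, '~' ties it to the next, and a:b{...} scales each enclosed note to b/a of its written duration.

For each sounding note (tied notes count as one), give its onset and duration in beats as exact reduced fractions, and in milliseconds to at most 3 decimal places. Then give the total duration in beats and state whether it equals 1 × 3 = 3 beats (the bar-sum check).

1) 0.0ms=0b +405.405ms=3/4b
2) 405.405ms=3/4b +405.405ms=3/4b
3) 810.811ms=3/2b +405.405ms=3/4b
4) 1216.216ms=9/4b +405.405ms=3/4b
Σ=3b of 3 (111bpm 3/8) — PASS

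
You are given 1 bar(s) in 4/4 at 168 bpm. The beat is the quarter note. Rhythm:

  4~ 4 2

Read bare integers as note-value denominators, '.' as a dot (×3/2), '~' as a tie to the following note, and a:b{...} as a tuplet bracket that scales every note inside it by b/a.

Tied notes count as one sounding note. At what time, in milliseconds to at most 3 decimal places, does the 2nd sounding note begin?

1. 0.0ms @ 0 + 714.286ms (2)
2. 714.286ms @ 2 + 714.286ms (2)

note 2 onset = 2b = 714.286ms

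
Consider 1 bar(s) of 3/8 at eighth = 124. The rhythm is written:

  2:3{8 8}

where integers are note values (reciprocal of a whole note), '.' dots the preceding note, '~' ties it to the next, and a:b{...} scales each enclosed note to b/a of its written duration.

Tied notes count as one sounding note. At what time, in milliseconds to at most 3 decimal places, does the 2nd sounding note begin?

1. 0.0ms @ 0 + 725.806ms (3/2)
2. 725.806ms @ 3/2 + 725.806ms (3/2)

note 2 onset = 3/2b = 725.806ms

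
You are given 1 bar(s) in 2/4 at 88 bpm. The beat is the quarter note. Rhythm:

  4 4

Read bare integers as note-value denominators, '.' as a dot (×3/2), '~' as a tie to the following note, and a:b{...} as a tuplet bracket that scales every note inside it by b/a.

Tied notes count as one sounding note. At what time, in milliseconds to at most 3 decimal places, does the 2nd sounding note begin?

1. 0.0ms @ 0 + 681.818ms (1)
2. 681.818ms @ 1 + 681.818ms (1)

note 2 onset = 1b = 681.818ms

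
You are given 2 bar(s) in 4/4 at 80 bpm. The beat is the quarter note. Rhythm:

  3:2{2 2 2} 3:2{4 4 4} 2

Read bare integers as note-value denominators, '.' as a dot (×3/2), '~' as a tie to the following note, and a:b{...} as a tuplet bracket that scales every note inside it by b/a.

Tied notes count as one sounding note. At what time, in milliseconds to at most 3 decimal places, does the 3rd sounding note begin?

1. 0.0ms @ 0 + 1000.0ms (4/3)
2. 1000.0ms @ 4/3 + 1000.0ms (4/3)
3. 2000.0ms @ 8/3 + 1000.0ms (4/3)
4. 3000.0ms @ 4 + 500.0ms (2/3)
5. 3500.0ms @ 14/3 + 500.0ms (2/3)
6. 4000.0ms @ 16/3 + 500.0ms (2/3)
7. 4500.0ms @ 6 + 1500.0ms (2)

note 3 onset = 8/3b = 2000.0ms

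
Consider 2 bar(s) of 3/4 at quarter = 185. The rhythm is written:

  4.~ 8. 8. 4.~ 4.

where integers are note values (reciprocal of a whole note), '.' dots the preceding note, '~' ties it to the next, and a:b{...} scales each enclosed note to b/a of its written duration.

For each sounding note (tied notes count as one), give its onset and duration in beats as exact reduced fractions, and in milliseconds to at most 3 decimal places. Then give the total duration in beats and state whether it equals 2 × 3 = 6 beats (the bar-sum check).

1) 0.0ms=0b +729.73ms=9/4b
2) 729.73ms=9/4b +243.243ms=3/4b
3) 972.973ms=3b +972.973ms=3b
Σ=6b of 6 (185bpm 3/4) — PASS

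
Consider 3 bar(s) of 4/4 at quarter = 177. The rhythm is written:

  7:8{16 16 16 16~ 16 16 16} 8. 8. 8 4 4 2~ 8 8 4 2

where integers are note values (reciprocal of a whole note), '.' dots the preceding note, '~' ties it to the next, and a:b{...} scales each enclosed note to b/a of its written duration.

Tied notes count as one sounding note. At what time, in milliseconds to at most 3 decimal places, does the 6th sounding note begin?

1. 0.0ms @ 0 + 96.852ms (2/7)
2. 96.852ms @ 2/7 + 96.852ms (2/7)
3. 193.705ms @ 4/7 + 96.852ms (2/7)
4. 290.557ms @ 6/7 + 193.705ms (4/7)
5. 484.262ms @ 10/7 + 96.852ms (2/7)
6. 581.114ms @ 12/7 + 96.852ms (2/7)
7. 677.966ms @ 2 + 254.237ms (3/4)
8. 932.203ms @ 11/4 + 254.237ms (3/4)
9. 1186.441ms @ 7/2 + 169.492ms (1/2)
10. 1355.932ms @ 4 + 338.983ms (1)
11. 1694.915ms @ 5 + 338.983ms (1)
12. 2033.898ms @ 6 + 847.458ms (5/2)
13. 2881.356ms @ 17/2 + 169.492ms (1/2)
14. 3050.847ms @ 9 + 338.983ms (1)
15. 3389.831ms @ 10 + 677.966ms (2)

note 6 onset = 12/7b = 581.114ms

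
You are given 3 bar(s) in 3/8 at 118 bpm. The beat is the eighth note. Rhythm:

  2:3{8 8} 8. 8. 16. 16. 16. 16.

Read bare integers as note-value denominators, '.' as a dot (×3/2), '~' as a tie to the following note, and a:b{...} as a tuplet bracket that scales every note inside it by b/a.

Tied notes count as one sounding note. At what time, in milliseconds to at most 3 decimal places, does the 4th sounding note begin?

note 4 onset = 9/2b = 2288.136ms

1. 0.0ms @ 0 + 762.712ms (3/2)
2. 762.712ms @ 3/2 + 762.712ms (3/2)
3. 1525.424ms @ 3 + 762.712ms (3/2)
4. 2288.136ms @ 9/2 + 762.712ms (3/2)
5. 3050.847ms @ 6 + 381.356ms (3/4)
6. 3432.203ms @ 27/4 + 381.356ms (3/4)
7. 3813.559ms @ 15/2 + 381.356ms (3/4)
8. 4194.915ms @ 33/4 + 381.356ms (3/4)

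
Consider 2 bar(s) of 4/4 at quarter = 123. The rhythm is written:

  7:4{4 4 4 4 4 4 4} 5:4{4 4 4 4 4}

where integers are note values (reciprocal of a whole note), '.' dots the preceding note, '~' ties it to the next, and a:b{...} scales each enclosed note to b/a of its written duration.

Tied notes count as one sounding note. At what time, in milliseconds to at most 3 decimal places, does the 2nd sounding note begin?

note 2 onset = 4/7b = 278.746ms

1. 0.0ms @ 0 + 278.746ms (4/7)
2. 278.746ms @ 4/7 + 278.746ms (4/7)
3. 557.491ms @ 8/7 + 278.746ms (4/7)
4. 836.237ms @ 12/7 + 278.746ms (4/7)
5. 1114.983ms @ 16/7 + 278.746ms (4/7)
6. 1393.728ms @ 20/7 + 278.746ms (4/7)
7. 1672.474ms @ 24/7 + 278.746ms (4/7)
8. 1951.22ms @ 4 + 390.244ms (4/5)
9. 2341.463ms @ 24/5 + 390.244ms (4/5)
10. 2731.707ms @ 28/5 + 390.244ms (4/5)
11. 3121.951ms @ 32/5 + 390.244ms (4/5)
12. 3512.195ms @ 36/5 + 390.244ms (4/5)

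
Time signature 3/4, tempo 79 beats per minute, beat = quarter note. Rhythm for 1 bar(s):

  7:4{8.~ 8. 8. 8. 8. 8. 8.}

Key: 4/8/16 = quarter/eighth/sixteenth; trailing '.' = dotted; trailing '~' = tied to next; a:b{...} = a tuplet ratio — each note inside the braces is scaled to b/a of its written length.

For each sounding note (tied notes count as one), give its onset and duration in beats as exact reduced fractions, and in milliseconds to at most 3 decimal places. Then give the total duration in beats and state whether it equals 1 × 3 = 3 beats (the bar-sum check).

1) 0.0ms=0b +650.995ms=6/7b
2) 650.995ms=6/7b +325.497ms=3/7b
3) 976.492ms=9/7b +325.497ms=3/7b
4) 1301.989ms=12/7b +325.497ms=3/7b
5) 1627.486ms=15/7b +325.497ms=3/7b
6) 1952.984ms=18/7b +325.497ms=3/7b
Σ=3b of 3 (79bpm 3/4) — PASS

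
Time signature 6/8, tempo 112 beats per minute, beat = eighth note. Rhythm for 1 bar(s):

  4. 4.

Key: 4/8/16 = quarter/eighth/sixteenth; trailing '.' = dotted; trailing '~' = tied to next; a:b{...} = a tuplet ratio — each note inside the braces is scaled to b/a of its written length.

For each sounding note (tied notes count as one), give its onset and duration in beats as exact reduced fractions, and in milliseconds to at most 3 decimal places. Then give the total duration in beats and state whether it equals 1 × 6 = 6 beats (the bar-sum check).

1) 0.0ms=0b +1607.143ms=3b
2) 1607.143ms=3b +1607.143ms=3b
Σ=6b of 6 (112bpm 6/8) — PASS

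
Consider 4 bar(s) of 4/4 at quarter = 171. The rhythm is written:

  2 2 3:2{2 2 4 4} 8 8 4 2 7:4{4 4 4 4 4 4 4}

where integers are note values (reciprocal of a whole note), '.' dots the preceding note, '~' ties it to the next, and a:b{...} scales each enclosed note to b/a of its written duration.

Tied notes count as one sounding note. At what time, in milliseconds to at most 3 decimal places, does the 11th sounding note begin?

1. 0.0ms @ 0 + 701.754ms (2)
2. 701.754ms @ 2 + 701.754ms (2)
3. 1403.509ms @ 4 + 467.836ms (4/3)
4. 1871.345ms @ 16/3 + 467.836ms (4/3)
5. 2339.181ms @ 20/3 + 233.918ms (2/3)
6. 2573.099ms @ 22/3 + 233.918ms (2/3)
7. 2807.018ms @ 8 + 175.439ms (1/2)
8. 2982.456ms @ 17/2 + 175.439ms (1/2)
9. 3157.895ms @ 9 + 350.877ms (1)
10. 3508.772ms @ 10 + 701.754ms (2)
11. 4210.526ms @ 12 + 200.501ms (4/7)
12. 4411.028ms @ 88/7 + 200.501ms (4/7)
13. 4611.529ms @ 92/7 + 200.501ms (4/7)
14. 4812.03ms @ 96/7 + 200.501ms (4/7)
15. 5012.531ms @ 100/7 + 200.501ms (4/7)
16. 5213.033ms @ 104/7 + 200.501ms (4/7)
17. 5413.534ms @ 108/7 + 200.501ms (4/7)

note 11 onset = 12b = 4210.526ms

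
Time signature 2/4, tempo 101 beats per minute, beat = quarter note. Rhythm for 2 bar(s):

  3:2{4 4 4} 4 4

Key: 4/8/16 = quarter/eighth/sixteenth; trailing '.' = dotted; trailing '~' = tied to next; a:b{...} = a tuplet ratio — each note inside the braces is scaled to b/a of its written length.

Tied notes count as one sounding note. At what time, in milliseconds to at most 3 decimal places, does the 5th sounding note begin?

1. 0.0ms @ 0 + 396.04ms (2/3)
2. 396.04ms @ 2/3 + 396.04ms (2/3)
3. 792.079ms @ 4/3 + 396.04ms (2/3)
4. 1188.119ms @ 2 + 594.059ms (1)
5. 1782.178ms @ 3 + 594.059ms (1)

note 5 onset = 3b = 1782.178ms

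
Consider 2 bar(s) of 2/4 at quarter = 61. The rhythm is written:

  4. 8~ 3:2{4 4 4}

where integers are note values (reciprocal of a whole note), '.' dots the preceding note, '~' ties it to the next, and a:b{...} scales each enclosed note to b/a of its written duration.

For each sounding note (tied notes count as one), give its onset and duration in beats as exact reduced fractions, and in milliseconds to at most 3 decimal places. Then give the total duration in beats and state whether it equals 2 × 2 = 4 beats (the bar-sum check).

1) 0.0ms=0b +1475.41ms=3/2b
2) 1475.41ms=3/2b +1147.541ms=7/6b
3) 2622.951ms=8/3b +655.738ms=2/3b
4) 3278.689ms=10/3b +655.738ms=2/3b
Σ=4b of 4 (61bpm 2/4) — PASS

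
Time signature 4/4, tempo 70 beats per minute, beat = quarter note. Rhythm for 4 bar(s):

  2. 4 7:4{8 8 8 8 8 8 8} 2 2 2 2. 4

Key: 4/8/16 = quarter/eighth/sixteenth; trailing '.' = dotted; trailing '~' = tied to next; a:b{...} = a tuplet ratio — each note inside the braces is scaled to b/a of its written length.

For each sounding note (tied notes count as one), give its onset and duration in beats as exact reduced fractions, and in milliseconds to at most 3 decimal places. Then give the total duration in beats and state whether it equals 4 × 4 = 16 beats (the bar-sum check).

1) 0.0ms=0b +2571.429ms=3b
2) 2571.429ms=3b +857.143ms=1b
3) 3428.571ms=4b +244.898ms=2/7b
4) 3673.469ms=30/7b +244.898ms=2/7b
5) 3918.367ms=32/7b +244.898ms=2/7b
6) 4163.265ms=34/7b +244.898ms=2/7b
7) 4408.163ms=36/7b +244.898ms=2/7b
8) 4653.061ms=38/7b +244.898ms=2/7b
9) 4897.959ms=40/7b +244.898ms=2/7b
10) 5142.857ms=6b +1714.286ms=2b
11) 6857.143ms=8b +1714.286ms=2b
12) 8571.429ms=10b +1714.286ms=2b
13) 10285.714ms=12b +2571.429ms=3b
14) 12857.143ms=15b +857.143ms=1b
Σ=16b of 16 (70bpm 4/4) — PASS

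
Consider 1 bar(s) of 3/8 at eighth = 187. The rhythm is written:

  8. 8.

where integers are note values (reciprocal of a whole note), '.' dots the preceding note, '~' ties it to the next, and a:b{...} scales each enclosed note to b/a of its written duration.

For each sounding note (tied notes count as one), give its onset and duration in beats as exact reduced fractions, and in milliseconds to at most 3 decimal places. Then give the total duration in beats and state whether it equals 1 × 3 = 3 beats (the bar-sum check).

1) 0.0ms=0b +481.283ms=3/2b
2) 481.283ms=3/2b +481.283ms=3/2b
Σ=3b of 3 (187bpm 3/8) — PASS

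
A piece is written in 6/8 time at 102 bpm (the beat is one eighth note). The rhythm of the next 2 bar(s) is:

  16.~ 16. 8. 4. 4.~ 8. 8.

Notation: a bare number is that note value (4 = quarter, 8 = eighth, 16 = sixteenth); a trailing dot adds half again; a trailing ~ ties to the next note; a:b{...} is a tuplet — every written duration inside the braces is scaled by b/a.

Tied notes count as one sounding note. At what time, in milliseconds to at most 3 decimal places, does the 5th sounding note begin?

note 5 onset = 21/2b = 6176.471ms

1. 0.0ms @ 0 + 882.353ms (3/2)
2. 882.353ms @ 3/2 + 882.353ms (3/2)
3. 1764.706ms @ 3 + 1764.706ms (3)
4. 3529.412ms @ 6 + 2647.059ms (9/2)
5. 6176.471ms @ 21/2 + 882.353ms (3/2)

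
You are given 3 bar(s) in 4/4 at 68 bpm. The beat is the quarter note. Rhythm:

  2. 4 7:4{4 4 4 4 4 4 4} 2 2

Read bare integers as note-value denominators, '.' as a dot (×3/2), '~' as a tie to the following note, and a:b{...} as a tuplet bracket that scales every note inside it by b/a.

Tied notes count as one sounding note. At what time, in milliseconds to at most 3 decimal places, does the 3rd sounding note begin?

note 3 onset = 4b = 3529.412ms

1. 0.0ms @ 0 + 2647.059ms (3)
2. 2647.059ms @ 3 + 882.353ms (1)
3. 3529.412ms @ 4 + 504.202ms (4/7)
4. 4033.613ms @ 32/7 + 504.202ms (4/7)
5. 4537.815ms @ 36/7 + 504.202ms (4/7)
6. 5042.017ms @ 40/7 + 504.202ms (4/7)
7. 5546.218ms @ 44/7 + 504.202ms (4/7)
8. 6050.42ms @ 48/7 + 504.202ms (4/7)
9. 6554.622ms @ 52/7 + 504.202ms (4/7)
10. 7058.824ms @ 8 + 1764.706ms (2)
11. 8823.529ms @ 10 + 1764.706ms (2)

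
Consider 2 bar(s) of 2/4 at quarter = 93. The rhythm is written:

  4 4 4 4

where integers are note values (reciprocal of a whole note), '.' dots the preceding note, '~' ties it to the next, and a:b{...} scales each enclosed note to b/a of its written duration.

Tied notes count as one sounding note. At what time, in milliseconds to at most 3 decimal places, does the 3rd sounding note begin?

1. 0.0ms @ 0 + 645.161ms (1)
2. 645.161ms @ 1 + 645.161ms (1)
3. 1290.323ms @ 2 + 645.161ms (1)
4. 1935.484ms @ 3 + 645.161ms (1)

note 3 onset = 2b = 1290.323ms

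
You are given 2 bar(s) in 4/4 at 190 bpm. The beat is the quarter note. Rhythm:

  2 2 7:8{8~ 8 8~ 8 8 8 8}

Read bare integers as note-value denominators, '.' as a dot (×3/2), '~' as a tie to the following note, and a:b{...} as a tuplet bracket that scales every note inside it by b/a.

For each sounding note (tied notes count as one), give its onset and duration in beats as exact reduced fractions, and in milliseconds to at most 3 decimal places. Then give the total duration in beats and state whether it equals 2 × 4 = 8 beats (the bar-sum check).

1) 0.0ms=0b +631.579ms=2b
2) 631.579ms=2b +631.579ms=2b
3) 1263.158ms=4b +360.902ms=8/7b
4) 1624.06ms=36/7b +360.902ms=8/7b
5) 1984.962ms=44/7b +180.451ms=4/7b
6) 2165.414ms=48/7b +180.451ms=4/7b
7) 2345.865ms=52/7b +180.451ms=4/7b
Σ=8b of 8 (190bpm 4/4) — PASS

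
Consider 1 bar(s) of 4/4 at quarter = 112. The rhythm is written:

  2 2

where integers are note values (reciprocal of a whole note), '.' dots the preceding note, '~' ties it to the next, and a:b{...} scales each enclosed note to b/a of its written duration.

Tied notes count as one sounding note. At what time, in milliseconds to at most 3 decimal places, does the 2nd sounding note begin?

note 2 onset = 2b = 1071.429ms

1. 0.0ms @ 0 + 1071.429ms (2)
2. 1071.429ms @ 2 + 1071.429ms (2)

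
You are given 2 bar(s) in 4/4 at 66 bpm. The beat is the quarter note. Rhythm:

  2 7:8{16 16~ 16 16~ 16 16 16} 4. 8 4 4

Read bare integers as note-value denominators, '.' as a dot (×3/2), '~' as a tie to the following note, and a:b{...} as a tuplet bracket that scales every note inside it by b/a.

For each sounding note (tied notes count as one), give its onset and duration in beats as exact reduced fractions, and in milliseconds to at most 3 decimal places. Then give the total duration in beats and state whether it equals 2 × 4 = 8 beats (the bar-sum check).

1) 0.0ms=0b +1818.182ms=2b
2) 1818.182ms=2b +259.74ms=2/7b
3) 2077.922ms=16/7b +519.481ms=4/7b
4) 2597.403ms=20/7b +519.481ms=4/7b
5) 3116.883ms=24/7b +259.74ms=2/7b
6) 3376.623ms=26/7b +259.74ms=2/7b
7) 3636.364ms=4b +1363.636ms=3/2b
8) 5000.0ms=11/2b +454.545ms=1/2b
9) 5454.545ms=6b +909.091ms=1b
10) 6363.636ms=7b +909.091ms=1b
Σ=8b of 8 (66bpm 4/4) — PASS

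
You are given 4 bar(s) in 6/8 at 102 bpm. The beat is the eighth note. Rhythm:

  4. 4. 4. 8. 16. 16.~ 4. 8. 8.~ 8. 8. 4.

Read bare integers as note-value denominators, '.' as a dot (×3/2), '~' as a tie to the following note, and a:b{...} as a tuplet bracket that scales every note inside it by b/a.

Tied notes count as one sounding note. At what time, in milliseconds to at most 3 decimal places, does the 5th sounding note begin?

1. 0.0ms @ 0 + 1764.706ms (3)
2. 1764.706ms @ 3 + 1764.706ms (3)
3. 3529.412ms @ 6 + 1764.706ms (3)
4. 5294.118ms @ 9 + 882.353ms (3/2)
5. 6176.471ms @ 21/2 + 441.176ms (3/4)
6. 6617.647ms @ 45/4 + 2205.882ms (15/4)
7. 8823.529ms @ 15 + 882.353ms (3/2)
8. 9705.882ms @ 33/2 + 1764.706ms (3)
9. 11470.588ms @ 39/2 + 882.353ms (3/2)
10. 12352.941ms @ 21 + 1764.706ms (3)

note 5 onset = 21/2b = 6176.471ms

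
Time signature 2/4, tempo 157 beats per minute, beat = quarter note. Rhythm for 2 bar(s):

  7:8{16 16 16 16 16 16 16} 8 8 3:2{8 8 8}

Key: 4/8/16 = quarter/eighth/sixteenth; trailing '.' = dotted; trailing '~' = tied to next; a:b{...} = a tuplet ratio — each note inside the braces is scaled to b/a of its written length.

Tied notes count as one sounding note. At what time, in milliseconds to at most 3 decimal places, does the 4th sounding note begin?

1. 0.0ms @ 0 + 109.19ms (2/7)
2. 109.19ms @ 2/7 + 109.19ms (2/7)
3. 218.38ms @ 4/7 + 109.19ms (2/7)
4. 327.571ms @ 6/7 + 109.19ms (2/7)
5. 436.761ms @ 8/7 + 109.19ms (2/7)
6. 545.951ms @ 10/7 + 109.19ms (2/7)
7. 655.141ms @ 12/7 + 109.19ms (2/7)
8. 764.331ms @ 2 + 191.083ms (1/2)
9. 955.414ms @ 5/2 + 191.083ms (1/2)
10. 1146.497ms @ 3 + 127.389ms (1/3)
11. 1273.885ms @ 10/3 + 127.389ms (1/3)
12. 1401.274ms @ 11/3 + 127.389ms (1/3)

note 4 onset = 6/7b = 327.571ms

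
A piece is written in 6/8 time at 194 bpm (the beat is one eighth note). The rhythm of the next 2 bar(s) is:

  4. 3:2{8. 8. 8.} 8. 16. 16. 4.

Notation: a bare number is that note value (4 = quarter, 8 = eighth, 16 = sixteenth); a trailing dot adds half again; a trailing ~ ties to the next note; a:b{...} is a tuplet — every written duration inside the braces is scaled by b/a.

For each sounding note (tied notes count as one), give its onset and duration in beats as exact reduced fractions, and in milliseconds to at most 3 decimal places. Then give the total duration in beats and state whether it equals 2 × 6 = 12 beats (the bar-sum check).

1) 0.0ms=0b +927.835ms=3b
2) 927.835ms=3b +309.278ms=1b
3) 1237.113ms=4b +309.278ms=1b
4) 1546.392ms=5b +309.278ms=1b
5) 1855.67ms=6b +463.918ms=3/2b
6) 2319.588ms=15/2b +231.959ms=3/4b
7) 2551.546ms=33/4b +231.959ms=3/4b
8) 2783.505ms=9b +927.835ms=3b
Σ=12b of 12 (194bpm 6/8) — PASS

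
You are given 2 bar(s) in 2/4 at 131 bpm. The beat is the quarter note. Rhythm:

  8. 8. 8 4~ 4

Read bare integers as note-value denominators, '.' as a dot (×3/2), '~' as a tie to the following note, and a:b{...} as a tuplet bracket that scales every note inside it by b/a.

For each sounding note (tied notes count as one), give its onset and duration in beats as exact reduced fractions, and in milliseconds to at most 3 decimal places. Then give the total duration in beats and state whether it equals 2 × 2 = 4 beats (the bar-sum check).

1) 0.0ms=0b +343.511ms=3/4b
2) 343.511ms=3/4b +343.511ms=3/4b
3) 687.023ms=3/2b +229.008ms=1/2b
4) 916.031ms=2b +916.031ms=2b
Σ=4b of 4 (131bpm 2/4) — PASS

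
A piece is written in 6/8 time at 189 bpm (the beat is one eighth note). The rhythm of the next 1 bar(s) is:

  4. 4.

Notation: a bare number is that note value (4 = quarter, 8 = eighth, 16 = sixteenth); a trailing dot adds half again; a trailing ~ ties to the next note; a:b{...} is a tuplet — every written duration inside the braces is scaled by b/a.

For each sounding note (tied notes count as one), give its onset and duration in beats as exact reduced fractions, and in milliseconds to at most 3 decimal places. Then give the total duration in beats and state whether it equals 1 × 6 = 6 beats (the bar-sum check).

1) 0.0ms=0b +952.381ms=3b
2) 952.381ms=3b +952.381ms=3b
Σ=6b of 6 (189bpm 6/8) — PASS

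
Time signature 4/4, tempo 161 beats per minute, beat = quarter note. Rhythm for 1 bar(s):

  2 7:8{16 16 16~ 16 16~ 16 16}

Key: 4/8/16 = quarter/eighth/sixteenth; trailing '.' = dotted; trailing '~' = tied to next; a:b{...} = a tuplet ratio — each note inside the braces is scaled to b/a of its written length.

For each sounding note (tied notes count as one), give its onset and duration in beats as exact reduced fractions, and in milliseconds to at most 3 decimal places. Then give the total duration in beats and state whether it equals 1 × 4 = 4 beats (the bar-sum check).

1) 0.0ms=0b +745.342ms=2b
2) 745.342ms=2b +106.477ms=2/7b
3) 851.819ms=16/7b +106.477ms=2/7b
4) 958.296ms=18/7b +212.955ms=4/7b
5) 1171.251ms=22/7b +212.955ms=4/7b
6) 1384.206ms=26/7b +106.477ms=2/7b
Σ=4b of 4 (161bpm 4/4) — PASS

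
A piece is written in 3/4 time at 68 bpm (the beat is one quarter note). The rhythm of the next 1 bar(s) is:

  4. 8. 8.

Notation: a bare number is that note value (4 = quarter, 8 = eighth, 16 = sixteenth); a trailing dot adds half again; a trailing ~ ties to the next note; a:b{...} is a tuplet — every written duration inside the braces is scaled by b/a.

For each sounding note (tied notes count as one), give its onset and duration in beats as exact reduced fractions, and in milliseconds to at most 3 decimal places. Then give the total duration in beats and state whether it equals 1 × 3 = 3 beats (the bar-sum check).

1) 0.0ms=0b +1323.529ms=3/2b
2) 1323.529ms=3/2b +661.765ms=3/4b
3) 1985.294ms=9/4b +661.765ms=3/4b
Σ=3b of 3 (68bpm 3/4) — PASS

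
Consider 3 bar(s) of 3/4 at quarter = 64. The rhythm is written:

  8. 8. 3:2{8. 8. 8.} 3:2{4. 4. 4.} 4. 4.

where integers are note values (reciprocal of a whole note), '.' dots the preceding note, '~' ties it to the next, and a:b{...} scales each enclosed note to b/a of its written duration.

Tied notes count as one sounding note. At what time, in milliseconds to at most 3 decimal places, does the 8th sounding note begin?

note 8 onset = 5b = 4687.5ms

1. 0.0ms @ 0 + 703.125ms (3/4)
2. 703.125ms @ 3/4 + 703.125ms (3/4)
3. 1406.25ms @ 3/2 + 468.75ms (1/2)
4. 1875.0ms @ 2 + 468.75ms (1/2)
5. 2343.75ms @ 5/2 + 468.75ms (1/2)
6. 2812.5ms @ 3 + 937.5ms (1)
7. 3750.0ms @ 4 + 937.5ms (1)
8. 4687.5ms @ 5 + 937.5ms (1)
9. 5625.0ms @ 6 + 1406.25ms (3/2)
10. 7031.25ms @ 15/2 + 1406.25ms (3/2)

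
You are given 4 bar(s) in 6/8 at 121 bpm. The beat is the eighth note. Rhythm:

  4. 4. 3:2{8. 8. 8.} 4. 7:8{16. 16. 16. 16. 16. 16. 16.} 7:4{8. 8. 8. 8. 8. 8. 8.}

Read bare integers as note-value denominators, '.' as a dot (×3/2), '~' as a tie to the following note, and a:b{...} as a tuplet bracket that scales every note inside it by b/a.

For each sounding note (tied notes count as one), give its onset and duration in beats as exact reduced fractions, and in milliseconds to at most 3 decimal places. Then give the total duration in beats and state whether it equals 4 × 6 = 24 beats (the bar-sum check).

1) 0.0ms=0b +1487.603ms=3b
2) 1487.603ms=3b +1487.603ms=3b
3) 2975.207ms=6b +495.868ms=1b
4) 3471.074ms=7b +495.868ms=1b
5) 3966.942ms=8b +495.868ms=1b
6) 4462.81ms=9b +1487.603ms=3b
7) 5950.413ms=12b +425.03ms=6/7b
8) 6375.443ms=90/7b +425.03ms=6/7b
9) 6800.472ms=96/7b +425.03ms=6/7b
10) 7225.502ms=102/7b +425.03ms=6/7b
11) 7650.531ms=108/7b +425.03ms=6/7b
12) 8075.561ms=114/7b +425.03ms=6/7b
13) 8500.59ms=120/7b +425.03ms=6/7b
14) 8925.62ms=18b +425.03ms=6/7b
15) 9350.649ms=132/7b +425.03ms=6/7b
16) 9775.679ms=138/7b +425.03ms=6/7b
17) 10200.708ms=144/7b +425.03ms=6/7b
18) 10625.738ms=150/7b +425.03ms=6/7b
19) 11050.767ms=156/7b +425.03ms=6/7b
20) 11475.797ms=162/7b +425.03ms=6/7b
Σ=24b of 24 (121bpm 6/8) — PASS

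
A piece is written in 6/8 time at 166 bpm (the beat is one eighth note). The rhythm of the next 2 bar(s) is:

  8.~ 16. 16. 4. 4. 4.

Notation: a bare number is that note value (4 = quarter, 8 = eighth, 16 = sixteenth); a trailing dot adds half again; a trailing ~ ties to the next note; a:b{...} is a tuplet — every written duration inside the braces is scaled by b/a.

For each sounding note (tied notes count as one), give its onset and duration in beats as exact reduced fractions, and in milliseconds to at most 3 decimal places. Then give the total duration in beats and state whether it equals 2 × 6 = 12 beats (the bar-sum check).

1) 0.0ms=0b +813.253ms=9/4b
2) 813.253ms=9/4b +271.084ms=3/4b
3) 1084.337ms=3b +1084.337ms=3b
4) 2168.675ms=6b +1084.337ms=3b
5) 3253.012ms=9b +1084.337ms=3b
Σ=12b of 12 (166bpm 6/8) — PASS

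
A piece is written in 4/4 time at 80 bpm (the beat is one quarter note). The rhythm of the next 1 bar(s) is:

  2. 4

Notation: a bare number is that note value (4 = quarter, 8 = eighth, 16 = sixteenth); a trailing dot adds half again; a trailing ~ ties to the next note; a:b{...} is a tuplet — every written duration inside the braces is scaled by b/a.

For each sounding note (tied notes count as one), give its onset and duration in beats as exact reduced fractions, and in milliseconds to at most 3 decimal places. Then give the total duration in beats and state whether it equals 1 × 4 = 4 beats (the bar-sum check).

1) 0.0ms=0b +2250.0ms=3b
2) 2250.0ms=3b +750.0ms=1b
Σ=4b of 4 (80bpm 4/4) — PASS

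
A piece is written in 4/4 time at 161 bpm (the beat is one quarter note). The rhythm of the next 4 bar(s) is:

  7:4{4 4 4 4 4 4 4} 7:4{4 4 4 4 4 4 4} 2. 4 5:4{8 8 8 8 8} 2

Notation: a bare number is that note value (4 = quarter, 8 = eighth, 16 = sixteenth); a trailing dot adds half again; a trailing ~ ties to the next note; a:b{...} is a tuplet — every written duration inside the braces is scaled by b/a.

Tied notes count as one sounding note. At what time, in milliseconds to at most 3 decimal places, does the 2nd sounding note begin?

1. 0.0ms @ 0 + 212.955ms (4/7)
2. 212.955ms @ 4/7 + 212.955ms (4/7)
3. 425.909ms @ 8/7 + 212.955ms (4/7)
4. 638.864ms @ 12/7 + 212.955ms (4/7)
5. 851.819ms @ 16/7 + 212.955ms (4/7)
6. 1064.774ms @ 20/7 + 212.955ms (4/7)
7. 1277.728ms @ 24/7 + 212.955ms (4/7)
8. 1490.683ms @ 4 + 212.955ms (4/7)
9. 1703.638ms @ 32/7 + 212.955ms (4/7)
10. 1916.593ms @ 36/7 + 212.955ms (4/7)
11. 2129.547ms @ 40/7 + 212.955ms (4/7)
12. 2342.502ms @ 44/7 + 212.955ms (4/7)
13. 2555.457ms @ 48/7 + 212.955ms (4/7)
14. 2768.412ms @ 52/7 + 212.955ms (4/7)
15. 2981.366ms @ 8 + 1118.012ms (3)
16. 4099.379ms @ 11 + 372.671ms (1)
17. 4472.05ms @ 12 + 149.068ms (2/5)
18. 4621.118ms @ 62/5 + 149.068ms (2/5)
19. 4770.186ms @ 64/5 + 149.068ms (2/5)
20. 4919.255ms @ 66/5 + 149.068ms (2/5)
21. 5068.323ms @ 68/5 + 149.068ms (2/5)
22. 5217.391ms @ 14 + 745.342ms (2)

note 2 onset = 4/7b = 212.955ms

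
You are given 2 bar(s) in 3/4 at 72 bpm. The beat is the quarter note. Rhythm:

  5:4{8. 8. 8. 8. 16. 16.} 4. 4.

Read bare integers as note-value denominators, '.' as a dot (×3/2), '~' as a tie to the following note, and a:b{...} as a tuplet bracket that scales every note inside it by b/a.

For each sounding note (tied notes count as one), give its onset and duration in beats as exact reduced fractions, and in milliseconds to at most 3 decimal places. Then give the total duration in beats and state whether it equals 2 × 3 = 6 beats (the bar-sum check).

1) 0.0ms=0b +500.0ms=3/5b
2) 500.0ms=3/5b +500.0ms=3/5b
3) 1000.0ms=6/5b +500.0ms=3/5b
4) 1500.0ms=9/5b +500.0ms=3/5b
5) 2000.0ms=12/5b +250.0ms=3/10b
6) 2250.0ms=27/10b +250.0ms=3/10b
7) 2500.0ms=3b +1250.0ms=3/2b
8) 3750.0ms=9/2b +1250.0ms=3/2b
Σ=6b of 6 (72bpm 3/4) — PASS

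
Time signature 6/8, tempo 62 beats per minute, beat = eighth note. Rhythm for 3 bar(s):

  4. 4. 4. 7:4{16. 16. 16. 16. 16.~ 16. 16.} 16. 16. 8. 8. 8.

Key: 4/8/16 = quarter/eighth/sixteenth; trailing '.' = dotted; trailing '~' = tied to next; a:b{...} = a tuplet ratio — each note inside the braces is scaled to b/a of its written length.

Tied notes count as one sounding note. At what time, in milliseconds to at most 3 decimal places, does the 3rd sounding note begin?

note 3 onset = 6b = 5806.452ms

1. 0.0ms @ 0 + 2903.226ms (3)
2. 2903.226ms @ 3 + 2903.226ms (3)
3. 5806.452ms @ 6 + 2903.226ms (3)
4. 8709.677ms @ 9 + 414.747ms (3/7)
5. 9124.424ms @ 66/7 + 414.747ms (3/7)
6. 9539.171ms @ 69/7 + 414.747ms (3/7)
7. 9953.917ms @ 72/7 + 414.747ms (3/7)
8. 10368.664ms @ 75/7 + 829.493ms (6/7)
9. 11198.157ms @ 81/7 + 414.747ms (3/7)
10. 11612.903ms @ 12 + 725.806ms (3/4)
11. 12338.71ms @ 51/4 + 725.806ms (3/4)
12. 13064.516ms @ 27/2 + 1451.613ms (3/2)
13. 14516.129ms @ 15 + 1451.613ms (3/2)
14. 15967.742ms @ 33/2 + 1451.613ms (3/2)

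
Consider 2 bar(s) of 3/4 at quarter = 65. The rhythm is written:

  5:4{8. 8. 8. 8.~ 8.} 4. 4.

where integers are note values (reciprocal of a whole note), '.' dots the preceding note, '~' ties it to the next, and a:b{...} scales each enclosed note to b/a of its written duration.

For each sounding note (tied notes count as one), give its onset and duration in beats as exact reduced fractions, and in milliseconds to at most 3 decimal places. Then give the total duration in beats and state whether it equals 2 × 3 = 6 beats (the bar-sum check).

1) 0.0ms=0b +553.846ms=3/5b
2) 553.846ms=3/5b +553.846ms=3/5b
3) 1107.692ms=6/5b +553.846ms=3/5b
4) 1661.538ms=9/5b +1107.692ms=6/5b
5) 2769.231ms=3b +1384.615ms=3/2b
6) 4153.846ms=9/2b +1384.615ms=3/2b
Σ=6b of 6 (65bpm 3/4) — PASS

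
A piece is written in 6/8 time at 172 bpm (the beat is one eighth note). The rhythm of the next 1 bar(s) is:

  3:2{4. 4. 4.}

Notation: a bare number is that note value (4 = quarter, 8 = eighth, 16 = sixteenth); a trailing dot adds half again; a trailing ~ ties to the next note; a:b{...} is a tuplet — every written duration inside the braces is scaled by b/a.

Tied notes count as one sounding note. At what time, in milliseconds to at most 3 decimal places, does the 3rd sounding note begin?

1. 0.0ms @ 0 + 697.674ms (2)
2. 697.674ms @ 2 + 697.674ms (2)
3. 1395.349ms @ 4 + 697.674ms (2)

note 3 onset = 4b = 1395.349ms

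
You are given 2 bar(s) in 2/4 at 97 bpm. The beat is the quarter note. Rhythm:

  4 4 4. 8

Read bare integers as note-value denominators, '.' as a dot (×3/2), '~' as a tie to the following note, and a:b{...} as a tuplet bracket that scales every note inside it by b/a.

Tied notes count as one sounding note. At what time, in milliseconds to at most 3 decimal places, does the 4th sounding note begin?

note 4 onset = 7/2b = 2164.948ms

1. 0.0ms @ 0 + 618.557ms (1)
2. 618.557ms @ 1 + 618.557ms (1)
3. 1237.113ms @ 2 + 927.835ms (3/2)
4. 2164.948ms @ 7/2 + 309.278ms (1/2)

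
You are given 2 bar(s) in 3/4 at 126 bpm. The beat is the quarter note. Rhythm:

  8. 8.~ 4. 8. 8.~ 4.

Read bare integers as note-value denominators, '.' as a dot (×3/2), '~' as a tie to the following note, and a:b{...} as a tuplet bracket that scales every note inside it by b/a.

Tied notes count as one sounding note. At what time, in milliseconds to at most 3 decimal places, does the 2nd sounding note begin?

note 2 onset = 3/4b = 357.143ms

1. 0.0ms @ 0 + 357.143ms (3/4)
2. 357.143ms @ 3/4 + 1071.429ms (9/4)
3. 1428.571ms @ 3 + 357.143ms (3/4)
4. 1785.714ms @ 15/4 + 1071.429ms (9/4)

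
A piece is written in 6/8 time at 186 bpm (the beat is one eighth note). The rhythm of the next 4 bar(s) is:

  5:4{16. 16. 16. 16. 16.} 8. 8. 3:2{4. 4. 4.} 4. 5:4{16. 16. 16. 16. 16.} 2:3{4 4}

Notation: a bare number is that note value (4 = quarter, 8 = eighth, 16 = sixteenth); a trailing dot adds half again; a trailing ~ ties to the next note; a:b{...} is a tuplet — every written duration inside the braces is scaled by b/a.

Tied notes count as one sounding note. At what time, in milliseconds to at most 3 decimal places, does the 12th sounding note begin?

note 12 onset = 15b = 4838.71ms

1. 0.0ms @ 0 + 193.548ms (3/5)
2. 193.548ms @ 3/5 + 193.548ms (3/5)
3. 387.097ms @ 6/5 + 193.548ms (3/5)
4. 580.645ms @ 9/5 + 193.548ms (3/5)
5. 774.194ms @ 12/5 + 193.548ms (3/5)
6. 967.742ms @ 3 + 483.871ms (3/2)
7. 1451.613ms @ 9/2 + 483.871ms (3/2)
8. 1935.484ms @ 6 + 645.161ms (2)
9. 2580.645ms @ 8 + 645.161ms (2)
10. 3225.806ms @ 10 + 645.161ms (2)
11. 3870.968ms @ 12 + 967.742ms (3)
12. 4838.71ms @ 15 + 193.548ms (3/5)
13. 5032.258ms @ 78/5 + 193.548ms (3/5)
14. 5225.806ms @ 81/5 + 193.548ms (3/5)
15. 5419.355ms @ 84/5 + 193.548ms (3/5)
16. 5612.903ms @ 87/5 + 193.548ms (3/5)
17. 5806.452ms @ 18 + 967.742ms (3)
18. 6774.194ms @ 21 + 967.742ms (3)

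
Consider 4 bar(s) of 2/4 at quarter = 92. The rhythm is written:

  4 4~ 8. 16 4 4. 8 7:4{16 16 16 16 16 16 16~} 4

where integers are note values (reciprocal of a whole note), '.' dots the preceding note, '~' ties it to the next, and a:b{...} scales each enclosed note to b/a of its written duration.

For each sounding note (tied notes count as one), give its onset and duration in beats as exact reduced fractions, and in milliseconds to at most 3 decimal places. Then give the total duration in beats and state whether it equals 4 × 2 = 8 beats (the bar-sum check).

1) 0.0ms=0b +652.174ms=1b
2) 652.174ms=1b +1141.304ms=7/4b
3) 1793.478ms=11/4b +163.043ms=1/4b
4) 1956.522ms=3b +652.174ms=1b
5) 2608.696ms=4b +978.261ms=3/2b
6) 3586.957ms=11/2b +326.087ms=1/2b
7) 3913.043ms=6b +93.168ms=1/7b
8) 4006.211ms=43/7b +93.168ms=1/7b
9) 4099.379ms=44/7b +93.168ms=1/7b
10) 4192.547ms=45/7b +93.168ms=1/7b
11) 4285.714ms=46/7b +93.168ms=1/7b
12) 4378.882ms=47/7b +93.168ms=1/7b
13) 4472.05ms=48/7b +745.342ms=8/7b
Σ=8b of 8 (92bpm 2/4) — PASS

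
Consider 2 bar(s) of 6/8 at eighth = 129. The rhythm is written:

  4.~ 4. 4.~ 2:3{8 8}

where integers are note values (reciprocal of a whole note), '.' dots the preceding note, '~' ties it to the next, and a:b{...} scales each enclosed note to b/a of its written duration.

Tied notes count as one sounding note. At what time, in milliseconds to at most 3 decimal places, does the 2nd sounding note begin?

1. 0.0ms @ 0 + 2790.698ms (6)
2. 2790.698ms @ 6 + 2093.023ms (9/2)
3. 4883.721ms @ 21/2 + 697.674ms (3/2)

note 2 onset = 6b = 2790.698ms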